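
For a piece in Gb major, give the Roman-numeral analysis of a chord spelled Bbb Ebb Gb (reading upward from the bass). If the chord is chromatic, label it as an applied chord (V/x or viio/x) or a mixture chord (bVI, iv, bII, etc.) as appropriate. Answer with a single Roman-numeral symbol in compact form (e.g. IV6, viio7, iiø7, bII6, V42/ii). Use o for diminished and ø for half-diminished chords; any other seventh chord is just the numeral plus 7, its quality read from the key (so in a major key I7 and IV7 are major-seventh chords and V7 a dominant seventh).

bVI64

The pitches Ebb-Gb-Bbb form a major triad rooted on Ebb.
Ebb is the lowered sixth degree of Gb major (diatonic 6 would be Eb). This is a major triad on the lowered sixth degree, borrowed from the parallel minor.
With Bbb in the bass the chord is in second inversion, so the figured bass is 64.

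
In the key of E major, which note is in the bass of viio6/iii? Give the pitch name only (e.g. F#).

A#

The applied chord viio6/iii is rooted on F##: F##-A#-C#.
The figure 6 means first inversion — the third is in the bass.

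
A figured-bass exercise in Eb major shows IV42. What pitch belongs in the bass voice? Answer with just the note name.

G

IV in Eb major has root Ab; the chord is Ab-C-Eb-G.
The figure 42 means third inversion — the seventh is in the bass.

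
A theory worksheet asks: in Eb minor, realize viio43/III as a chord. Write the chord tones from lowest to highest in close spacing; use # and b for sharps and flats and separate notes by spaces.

Cb Ebb F Ab

viio43/III is a secondary leading-tone chord. The target III is Gb in Eb minor; the applied chord is rooted a semitone below, on F.
Building a fully diminished seventh chord on F gives F-Ab-Cb-Ebb.
With the 43 figure the chord is in second inversion; from the bass Cb upward in close position it reads Cb-Ebb-F-Ab.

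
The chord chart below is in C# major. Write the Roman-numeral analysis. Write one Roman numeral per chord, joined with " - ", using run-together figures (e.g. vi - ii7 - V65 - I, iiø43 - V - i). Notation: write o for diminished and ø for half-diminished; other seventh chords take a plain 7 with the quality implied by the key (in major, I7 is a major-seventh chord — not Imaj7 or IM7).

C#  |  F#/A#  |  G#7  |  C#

I - IV6 - V7 - I

C# has root C#, degree 1 in C# major, so I.
F#/A#: major triad on F# = scale degree 4 → IV6.
G#7: root G# is the dominant; dominant seventh chord there is V7.
C#: major triad on C# = scale degree 1 → I.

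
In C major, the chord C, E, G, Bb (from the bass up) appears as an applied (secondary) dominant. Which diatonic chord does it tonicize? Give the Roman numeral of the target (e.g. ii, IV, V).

IV

The chord is a dominant seventh chord on C.
A dominant resolves down a perfect fifth: C → F. In C major, F is scale degree 4, i.e. IV.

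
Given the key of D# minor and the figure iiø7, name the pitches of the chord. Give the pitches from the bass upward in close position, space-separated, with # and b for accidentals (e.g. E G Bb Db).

E# G# B D#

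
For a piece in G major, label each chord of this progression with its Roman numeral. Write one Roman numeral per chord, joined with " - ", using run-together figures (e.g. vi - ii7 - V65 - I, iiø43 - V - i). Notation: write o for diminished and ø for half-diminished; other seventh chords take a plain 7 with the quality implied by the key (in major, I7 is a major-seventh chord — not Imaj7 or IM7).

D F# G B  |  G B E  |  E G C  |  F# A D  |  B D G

D-F#-G-B has root G, degree 1 in G major, so I43.
G-B-E: minor triad on E = scale degree 6 → vi6.
E-G-C: major triad on C = scale degree 4 → IV6.
F#-A-D: major triad on D = scale degree 5 → V6.
B-D-G: root G is the tonic; major triad there is I6.

I43 - vi6 - IV6 - V6 - I6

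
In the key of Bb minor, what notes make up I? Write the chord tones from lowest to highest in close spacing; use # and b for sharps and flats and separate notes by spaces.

Scale degree 1 in Bb minor is Bb; here the chord built on it is altered to a major triad. I is the major tonic (Picardy third), borrowed from the parallel major.
So the chord is Bb-D-F, a major triad.

Bb D F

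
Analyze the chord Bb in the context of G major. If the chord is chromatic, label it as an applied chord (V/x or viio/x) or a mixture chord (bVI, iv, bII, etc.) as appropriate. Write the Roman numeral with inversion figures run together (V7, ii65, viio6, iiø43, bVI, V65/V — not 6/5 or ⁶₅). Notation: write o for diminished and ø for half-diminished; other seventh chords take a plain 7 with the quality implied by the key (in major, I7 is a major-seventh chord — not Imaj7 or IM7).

bIII

The pitches Bb-D-F form a major triad rooted on Bb.
Bb is the lowered third degree of G major (diatonic 3 would be B). This is a major triad on the lowered third degree, borrowed from the parallel minor.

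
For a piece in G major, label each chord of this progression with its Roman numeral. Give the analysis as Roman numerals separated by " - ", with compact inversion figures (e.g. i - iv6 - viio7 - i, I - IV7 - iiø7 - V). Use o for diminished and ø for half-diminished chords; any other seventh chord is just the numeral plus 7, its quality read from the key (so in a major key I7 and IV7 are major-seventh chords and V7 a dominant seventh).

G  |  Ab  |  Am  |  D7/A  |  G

I - bII - ii - V43 - I

G has root G, degree 1 in G major, so I.
Ab is non-diatonic — a major triad on the lowered supertonic (Ab): the Neapolitan chord, bII.
Am has root A, degree 2 in G major, so ii.
D7/A has root D, degree 5 in G major, so V43.
G: root G is the tonic; major triad there is I.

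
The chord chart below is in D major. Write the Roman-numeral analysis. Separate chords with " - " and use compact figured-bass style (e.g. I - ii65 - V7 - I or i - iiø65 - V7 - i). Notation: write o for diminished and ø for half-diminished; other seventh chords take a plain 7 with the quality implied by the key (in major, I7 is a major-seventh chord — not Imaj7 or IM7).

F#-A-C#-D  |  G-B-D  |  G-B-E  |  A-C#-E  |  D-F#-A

I65 - IV - ii6 - V - I

F#-A-C#-D: major seventh chord on D = scale degree 1 → I65.
G-B-D: major triad on G = scale degree 4 → IV.
G-B-E has root E, degree 2 in D major, so ii6.
A-C#-E has root A, degree 5 in D major, so V.
D-F#-A: root D is the tonic; major triad there is I.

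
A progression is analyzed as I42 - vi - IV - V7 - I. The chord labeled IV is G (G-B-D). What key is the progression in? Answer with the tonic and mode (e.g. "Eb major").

D major

IV is given as G-B-D — a major triad with root G.
IV on G implies G is the subdominant; that puts the tonic at D, and the uppercase numeral fits major mode.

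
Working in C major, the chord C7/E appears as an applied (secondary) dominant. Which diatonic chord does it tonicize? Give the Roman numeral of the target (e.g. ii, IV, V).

IV

The chord is a dominant seventh chord on C.
A dominant resolves down a perfect fifth: C → F. In C major, F is scale degree 4, i.e. IV.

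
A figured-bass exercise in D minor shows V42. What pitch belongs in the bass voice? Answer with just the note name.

G

V in D minor has root A; the chord is A-C#-E-G.
The figure 42 means third inversion — the seventh is in the bass.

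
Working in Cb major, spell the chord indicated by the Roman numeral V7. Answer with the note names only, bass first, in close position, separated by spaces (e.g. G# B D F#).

In Cb major, the dominant is Gb, and the diatonic chord built there is a dominant seventh chord.
That chord is spelled Gb-Bb-Db-Fb.

Gb Bb Db Fb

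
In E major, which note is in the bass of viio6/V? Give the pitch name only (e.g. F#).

C#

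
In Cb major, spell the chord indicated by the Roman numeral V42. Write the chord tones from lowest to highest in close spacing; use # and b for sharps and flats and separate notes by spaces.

In Cb major, the fifth degree is Gb, and the diatonic chord built there is a dominant seventh chord.
That chord is spelled Gb-Bb-Db-Fb.
With the 42 figure the chord is in third inversion; from the bass Fb upward in close position it reads Fb-Gb-Bb-Db.

Fb Gb Bb Db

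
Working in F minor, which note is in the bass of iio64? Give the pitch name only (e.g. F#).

Db

iio in F minor has root G; the chord is G-Bb-Db.
The figure 64 means second inversion — the fifth is in the bass.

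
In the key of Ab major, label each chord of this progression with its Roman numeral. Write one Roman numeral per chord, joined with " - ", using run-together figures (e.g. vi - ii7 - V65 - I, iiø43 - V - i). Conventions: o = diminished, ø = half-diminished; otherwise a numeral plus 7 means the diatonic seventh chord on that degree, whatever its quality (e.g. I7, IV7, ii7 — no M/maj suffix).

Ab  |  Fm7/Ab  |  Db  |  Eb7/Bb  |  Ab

I - vi65 - IV - V43 - I

Ab: major triad on Ab = scale degree 1 → I.
Fm7/Ab: root F is the submediant; minor seventh chord there is vi65.
Db has root Db, degree 4 in Ab major, so IV.
Eb7/Bb has root Eb, degree 5 in Ab major, so V43.
Ab: root Ab is the tonic; major triad there is I.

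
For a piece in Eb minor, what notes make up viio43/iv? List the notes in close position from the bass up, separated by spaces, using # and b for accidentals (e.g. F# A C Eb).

Db Fb G Bb

The slash marks an applied leading-tone chord: viio of iv. In Eb minor, iv is Ab, so the leading tone to it is G, a half step below.
Building a fully diminished seventh chord on G gives G-Bb-Db-Fb.
The figured bass 43 indicates second inversion, placing the fifth (Db) in the bass: Db-Fb-G-Bb.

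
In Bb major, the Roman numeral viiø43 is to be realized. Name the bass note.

viiø in Bb major has root A; the chord is A-C-Eb-G.
The figure 43 means second inversion — the fifth is in the bass.

Eb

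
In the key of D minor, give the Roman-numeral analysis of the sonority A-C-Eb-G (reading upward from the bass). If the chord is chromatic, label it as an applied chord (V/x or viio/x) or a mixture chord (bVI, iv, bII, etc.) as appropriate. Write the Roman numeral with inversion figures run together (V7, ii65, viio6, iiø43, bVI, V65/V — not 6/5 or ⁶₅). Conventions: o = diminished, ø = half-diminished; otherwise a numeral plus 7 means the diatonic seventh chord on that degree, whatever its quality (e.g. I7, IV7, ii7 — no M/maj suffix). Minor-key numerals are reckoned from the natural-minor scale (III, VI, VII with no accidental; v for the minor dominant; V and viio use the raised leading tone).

viiø7/VI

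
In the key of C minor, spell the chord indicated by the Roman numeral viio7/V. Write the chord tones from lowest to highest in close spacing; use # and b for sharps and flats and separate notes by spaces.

viio7/V is a secondary leading-tone chord. The target V is G in C minor; the applied chord is rooted a semitone below, on F#.
Building a fully diminished seventh chord on F# gives F#-A-C-Eb.

F# A C Eb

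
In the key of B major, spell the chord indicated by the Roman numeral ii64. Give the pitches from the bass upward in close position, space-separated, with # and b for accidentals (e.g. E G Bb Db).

G# C# E

The numeral's case and figure indicate a minor triad. In B major its root, scale degree 2, is C#.
Stacking thirds from C# gives C#-E-G#.
With the 64 figure the chord is in second inversion; from the bass G# upward in close position it reads G#-C#-E.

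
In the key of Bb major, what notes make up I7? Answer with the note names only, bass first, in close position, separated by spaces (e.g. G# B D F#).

In Bb major, the first degree is Bb, and the diatonic chord built there is a major seventh chord.
Stacking thirds from Bb gives Bb-D-F-A.

Bb D F A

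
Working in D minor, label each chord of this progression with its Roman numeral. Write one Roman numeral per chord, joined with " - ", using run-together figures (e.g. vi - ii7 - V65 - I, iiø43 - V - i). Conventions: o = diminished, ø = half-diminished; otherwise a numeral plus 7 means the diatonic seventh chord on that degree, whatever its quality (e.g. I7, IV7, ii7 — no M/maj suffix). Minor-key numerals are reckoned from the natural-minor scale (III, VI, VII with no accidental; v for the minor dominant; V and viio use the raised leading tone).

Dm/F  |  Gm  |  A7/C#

Dm/F has root D, degree 1 in D minor, so i6.
Gm: root G is the subdominant; minor triad there is iv.
A7/C#: root A is the dominant; dominant seventh chord there is V65.

i6 - iv - V65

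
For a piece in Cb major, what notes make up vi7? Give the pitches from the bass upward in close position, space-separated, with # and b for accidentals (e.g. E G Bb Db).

Ab Cb Eb Gb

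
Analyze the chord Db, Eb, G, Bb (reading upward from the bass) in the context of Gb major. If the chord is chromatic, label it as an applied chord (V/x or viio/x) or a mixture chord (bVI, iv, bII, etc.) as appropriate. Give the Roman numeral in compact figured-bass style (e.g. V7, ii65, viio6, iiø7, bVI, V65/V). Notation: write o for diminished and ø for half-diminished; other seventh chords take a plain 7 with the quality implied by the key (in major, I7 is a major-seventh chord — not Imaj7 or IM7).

V42/ii

Stacked in thirds the chord is Eb-G-Bb-Db: a dominant seventh chord on Eb.
Eb is not a diatonic chord root with this quality in Gb major, but it lies a perfect fifth above Ab (ii), so the chord functions as an applied dominant of ii.
With Db in the bass the chord is in third inversion, so the figured bass is 42.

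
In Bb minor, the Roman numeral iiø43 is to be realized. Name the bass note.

Gb

iiø in Bb minor has root C; the chord is C-Eb-Gb-Bb.
The figure 43 means second inversion — the fifth is in the bass.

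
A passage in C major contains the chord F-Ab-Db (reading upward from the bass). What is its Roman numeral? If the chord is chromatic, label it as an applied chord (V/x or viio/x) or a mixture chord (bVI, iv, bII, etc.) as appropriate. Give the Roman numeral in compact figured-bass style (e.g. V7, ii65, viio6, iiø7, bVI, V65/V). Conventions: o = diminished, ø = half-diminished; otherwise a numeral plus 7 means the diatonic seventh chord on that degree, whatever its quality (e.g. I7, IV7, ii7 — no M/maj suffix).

The pitches Db-F-Ab form a major triad rooted on Db.
Db is the lowered second degree of C major (diatonic 2 would be D). This is the Neapolitan sixth — a major triad on the lowered second degree, here in its customary first inversion.
With F in the bass the chord is in first inversion, so the figured bass is 6.

bII6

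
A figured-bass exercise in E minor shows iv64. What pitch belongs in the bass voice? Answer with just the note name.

E

iv in E minor has root A; the chord is A-C-E.
The figure 64 means second inversion — the fifth is in the bass.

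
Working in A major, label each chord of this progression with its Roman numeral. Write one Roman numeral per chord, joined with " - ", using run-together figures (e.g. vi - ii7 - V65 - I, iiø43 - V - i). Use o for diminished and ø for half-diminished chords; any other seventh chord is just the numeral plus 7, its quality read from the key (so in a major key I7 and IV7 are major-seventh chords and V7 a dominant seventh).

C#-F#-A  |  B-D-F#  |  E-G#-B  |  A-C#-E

C#-F#-A has root F#, degree 6 in A major, so vi64.
B-D-F#: root B is the supertonic; minor triad there is ii.
E-G#-B has root E, degree 5 in A major, so V.
A-C#-E: root A is the tonic; major triad there is I.

vi64 - ii - V - I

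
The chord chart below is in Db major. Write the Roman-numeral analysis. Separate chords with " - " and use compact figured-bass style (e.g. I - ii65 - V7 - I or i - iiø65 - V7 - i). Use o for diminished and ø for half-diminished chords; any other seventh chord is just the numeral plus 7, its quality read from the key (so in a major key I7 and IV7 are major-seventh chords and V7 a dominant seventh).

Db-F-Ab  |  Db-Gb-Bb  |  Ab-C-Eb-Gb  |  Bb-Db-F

I - IV64 - V7 - vi

Db-F-Ab: major triad on Db = scale degree 1 → I.
Db-Gb-Bb has root Gb, degree 4 in Db major, so IV64.
Ab-C-Eb-Gb: root Ab is the dominant; dominant seventh chord there is V7.
Bb-Db-F: minor triad on Bb = scale degree 6 → vi.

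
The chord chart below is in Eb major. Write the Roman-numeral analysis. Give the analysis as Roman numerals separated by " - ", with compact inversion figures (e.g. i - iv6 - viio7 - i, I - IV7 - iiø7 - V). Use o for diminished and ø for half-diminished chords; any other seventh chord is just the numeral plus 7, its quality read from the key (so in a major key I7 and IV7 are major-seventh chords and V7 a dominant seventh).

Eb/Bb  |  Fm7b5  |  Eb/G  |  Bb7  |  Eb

Eb/Bb: major triad on Eb = scale degree 1 → I64.
Fm7b5: F with this quality isn't in the key; it's iiø7, borrowed from the parallel minor.
Eb/G has root Eb, degree 1 in Eb major, so I6.
Bb7: root Bb is the dominant; dominant seventh chord there is V7.
Eb has root Eb, degree 1 in Eb major, so I.

I64 - iiø7 - I6 - V7 - I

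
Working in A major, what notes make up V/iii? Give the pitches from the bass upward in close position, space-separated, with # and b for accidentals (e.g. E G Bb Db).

The slash means an applied dominant: we want the dominant of iii. In A major, iii is C# minor, and its dominant is built on G#.
Building a major triad on G# gives G#-B#-D#.

G# B# D#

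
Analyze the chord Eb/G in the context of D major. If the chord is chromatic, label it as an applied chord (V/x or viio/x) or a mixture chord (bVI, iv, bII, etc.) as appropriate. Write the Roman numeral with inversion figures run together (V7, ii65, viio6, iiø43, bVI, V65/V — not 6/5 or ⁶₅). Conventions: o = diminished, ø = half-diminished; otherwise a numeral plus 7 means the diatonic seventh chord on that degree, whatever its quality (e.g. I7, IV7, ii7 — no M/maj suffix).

bII6

Stacked in thirds the chord is Eb-G-Bb: a major triad on Eb.
Eb is the lowered second degree of D major (diatonic 2 would be E). This is the Neapolitan sixth — a major triad on the lowered second degree, here in its customary first inversion.
With G in the bass the chord is in first inversion, so the figured bass is 6.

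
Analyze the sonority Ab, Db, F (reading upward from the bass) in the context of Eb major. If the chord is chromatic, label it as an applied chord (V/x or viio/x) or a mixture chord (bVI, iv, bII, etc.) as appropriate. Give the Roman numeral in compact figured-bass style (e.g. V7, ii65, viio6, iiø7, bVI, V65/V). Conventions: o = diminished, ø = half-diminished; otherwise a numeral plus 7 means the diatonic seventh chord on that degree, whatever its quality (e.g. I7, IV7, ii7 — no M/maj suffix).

The pitches Db-F-Ab form a major triad rooted on Db.
Db is the lowered seventh degree of Eb major (diatonic 7 would be D). This is a major triad on the lowered seventh degree (the subtonic), borrowed from the parallel minor.
With Ab in the bass the chord is in second inversion, so the figured bass is 64.

bVII64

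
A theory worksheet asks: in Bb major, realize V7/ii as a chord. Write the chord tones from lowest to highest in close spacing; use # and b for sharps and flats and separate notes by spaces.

The slash means an applied dominant: we want the dominant of ii. In Bb major, ii is C minor, and its dominant is built on G.
Building a dominant seventh chord on G gives G-B-D-F.

G B D F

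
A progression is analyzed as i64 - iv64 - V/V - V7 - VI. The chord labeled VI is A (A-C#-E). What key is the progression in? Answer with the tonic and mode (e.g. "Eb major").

VI is given as A-C#-E — a major triad with root A.
VI on A implies A is the submediant; that puts the tonic at C#, and the uppercase numeral fits minor mode.

C# minor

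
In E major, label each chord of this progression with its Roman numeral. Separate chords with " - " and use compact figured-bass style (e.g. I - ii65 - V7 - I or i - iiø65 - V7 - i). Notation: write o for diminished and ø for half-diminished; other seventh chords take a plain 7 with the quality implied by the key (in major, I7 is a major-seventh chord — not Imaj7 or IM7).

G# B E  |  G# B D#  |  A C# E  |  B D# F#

I6 - iii - IV - V

G#-B-E has root E, degree 1 in E major, so I6.
G#-B-D#: root G# is the mediant; minor triad there is iii.
A-C#-E: major triad on A = scale degree 4 → IV.
B-D#-F#: major triad on B = scale degree 5 → V.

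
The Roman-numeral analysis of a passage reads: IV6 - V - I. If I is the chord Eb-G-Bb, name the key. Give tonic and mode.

Eb major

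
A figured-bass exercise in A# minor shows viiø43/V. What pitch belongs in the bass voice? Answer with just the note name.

A#

The applied chord viiø43/V is rooted on D##: D##-F##-A#-C##.
The figure 43 means second inversion — the fifth is in the bass.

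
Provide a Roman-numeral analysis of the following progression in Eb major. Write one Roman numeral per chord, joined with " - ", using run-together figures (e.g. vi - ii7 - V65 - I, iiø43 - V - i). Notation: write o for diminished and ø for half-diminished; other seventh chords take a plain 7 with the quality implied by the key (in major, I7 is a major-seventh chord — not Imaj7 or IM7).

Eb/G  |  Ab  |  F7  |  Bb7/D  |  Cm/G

Eb/G: major triad on Eb = scale degree 1 → I6.
Ab has root Ab, degree 4 in Eb major, so IV.
F7: a dominant seventh chord on F, the applied dominant of V → V7/V.
Bb7/D: dominant seventh chord on Bb = scale degree 5 → V65.
Cm/G: root C is the submediant; minor triad there is vi64.

I6 - IV - V7/V - V65 - vi64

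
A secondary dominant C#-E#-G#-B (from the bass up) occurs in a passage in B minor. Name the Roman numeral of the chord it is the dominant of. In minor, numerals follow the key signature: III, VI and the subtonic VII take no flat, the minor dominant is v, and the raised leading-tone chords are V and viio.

The chord is a dominant seventh chord on C#.
A dominant resolves down a perfect fifth: C# → F#. In B minor, F# is scale degree 5, i.e. V.

V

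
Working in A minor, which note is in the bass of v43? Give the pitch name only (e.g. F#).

B

v in A minor has root E; the chord is E-G-B-D.
The figure 43 means second inversion — the fifth is in the bass.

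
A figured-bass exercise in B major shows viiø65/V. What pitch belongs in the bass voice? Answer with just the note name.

The applied chord viiø65/V is rooted on E#: E#-G#-B-D#.
The figure 65 means first inversion — the third is in the bass.

G#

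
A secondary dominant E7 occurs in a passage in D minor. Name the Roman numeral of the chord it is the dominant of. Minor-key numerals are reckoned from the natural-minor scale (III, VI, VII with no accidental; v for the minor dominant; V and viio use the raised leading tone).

V

The chord is a dominant seventh chord on E.
A dominant resolves down a perfect fifth: E → A. In D minor, A is scale degree 5, i.e. V.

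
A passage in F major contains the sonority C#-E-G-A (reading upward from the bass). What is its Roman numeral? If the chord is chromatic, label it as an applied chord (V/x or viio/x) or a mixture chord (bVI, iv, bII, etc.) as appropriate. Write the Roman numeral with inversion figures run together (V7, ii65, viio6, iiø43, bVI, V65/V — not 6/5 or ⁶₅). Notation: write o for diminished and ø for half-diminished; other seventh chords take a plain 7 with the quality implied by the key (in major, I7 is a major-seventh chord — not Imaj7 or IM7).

V65/vi

Stacked in thirds the chord is A-C#-E-G: a dominant seventh chord on A.
A is not a diatonic chord root with this quality in F major, but it lies a perfect fifth above D (vi), so the chord functions as an applied dominant of vi.
With C# in the bass the chord is in first inversion, so the figured bass is 65.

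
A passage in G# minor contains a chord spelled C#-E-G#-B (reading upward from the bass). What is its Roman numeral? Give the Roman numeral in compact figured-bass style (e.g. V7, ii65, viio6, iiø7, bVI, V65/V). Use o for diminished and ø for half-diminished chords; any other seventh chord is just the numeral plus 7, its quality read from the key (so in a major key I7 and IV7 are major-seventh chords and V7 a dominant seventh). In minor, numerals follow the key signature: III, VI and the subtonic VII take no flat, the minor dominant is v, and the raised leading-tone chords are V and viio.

iv7

Stacked in thirds the chord is C#-E-G#-B: a minor seventh chord on C#.
C# is scale degree 4 in G# minor, and a minor seventh chord on that degree is written iv7.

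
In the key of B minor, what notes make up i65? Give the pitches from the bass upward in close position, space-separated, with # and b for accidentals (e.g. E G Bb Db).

D F# A B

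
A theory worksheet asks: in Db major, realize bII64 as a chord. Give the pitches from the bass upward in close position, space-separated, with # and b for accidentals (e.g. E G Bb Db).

bII64 is the Neapolitan chord — a major triad on the lowered second degree. In Db major that root is Ebb.
So the chord is Ebb-Gb-Bbb, a major triad.
The figured bass 64 indicates second inversion, placing the fifth (Bbb) in the bass: Bbb-Ebb-Gb.

Bbb Ebb Gb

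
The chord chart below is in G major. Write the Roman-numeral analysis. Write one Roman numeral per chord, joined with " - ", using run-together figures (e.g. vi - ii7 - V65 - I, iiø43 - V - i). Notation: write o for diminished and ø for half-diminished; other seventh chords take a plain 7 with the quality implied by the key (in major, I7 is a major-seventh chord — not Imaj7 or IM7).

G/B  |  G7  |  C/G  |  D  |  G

I6 - V7/IV - IV64 - V - I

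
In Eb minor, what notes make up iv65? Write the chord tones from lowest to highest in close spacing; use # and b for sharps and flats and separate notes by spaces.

The numeral's case and figure indicate a minor seventh chord. In Eb minor its root, scale degree 4, is Ab.
That chord is spelled Ab-Cb-Eb-Gb.
With the 65 figure the chord is in first inversion; from the bass Cb upward in close position it reads Cb-Eb-Gb-Ab.

Cb Eb Gb Ab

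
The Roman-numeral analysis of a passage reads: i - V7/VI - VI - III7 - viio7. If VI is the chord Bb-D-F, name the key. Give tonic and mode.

The chord Bb is a major triad rooted on Bb; its label is VI.
If Bb is scale degree 6 and the mode makes that degree carry a major triad, the tonic is D and the mode is minor.

D minor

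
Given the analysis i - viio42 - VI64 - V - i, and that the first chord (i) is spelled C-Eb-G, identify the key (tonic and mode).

The chord Cm is a minor triad rooted on C; its label is i.
If C is scale degree 1 and the mode makes that degree carry a minor triad, the tonic is C and the mode is minor.

C minor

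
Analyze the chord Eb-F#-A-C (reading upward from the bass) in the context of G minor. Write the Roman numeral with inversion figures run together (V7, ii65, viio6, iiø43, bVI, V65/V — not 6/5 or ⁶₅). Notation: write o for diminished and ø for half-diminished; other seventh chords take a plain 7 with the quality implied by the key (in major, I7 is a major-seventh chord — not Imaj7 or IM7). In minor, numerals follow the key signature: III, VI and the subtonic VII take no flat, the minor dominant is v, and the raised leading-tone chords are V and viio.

Stacked in thirds the chord is F#-A-C-Eb: a fully diminished seventh chord on F#.
In G minor, F# is the leading tone; the diatonic fully diminished seventh chord there is viio7.
With Eb in the bass the chord is in third inversion, so the figured bass is 42.

viio42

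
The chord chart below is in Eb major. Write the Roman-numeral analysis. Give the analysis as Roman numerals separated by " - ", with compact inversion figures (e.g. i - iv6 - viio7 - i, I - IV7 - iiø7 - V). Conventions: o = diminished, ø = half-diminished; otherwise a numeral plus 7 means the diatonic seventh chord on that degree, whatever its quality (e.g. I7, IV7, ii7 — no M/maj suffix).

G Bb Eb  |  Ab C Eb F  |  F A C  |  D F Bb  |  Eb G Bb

G-Bb-Eb: major triad on Eb = scale degree 1 → I6.
Ab-C-Eb-F has root F, degree 2 in Eb major, so ii65.
F-A-C: a major triad on F, the applied dominant of V → V/V.
D-F-Bb: root Bb is the dominant; major triad there is V6.
Eb-G-Bb: major triad on Eb = scale degree 1 → I.

I6 - ii65 - V/V - V6 - I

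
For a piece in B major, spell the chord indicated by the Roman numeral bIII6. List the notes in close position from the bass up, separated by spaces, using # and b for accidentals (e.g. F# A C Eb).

Scale degree 3 in B major is D#; lowering it a half step gives D. bIII6 is a major triad on the lowered third degree, borrowed from the parallel minor.
So the chord is D-F#-A.
With the 6 figure the chord is in first inversion; from the bass F# upward in close position it reads F#-A-D.

F# A D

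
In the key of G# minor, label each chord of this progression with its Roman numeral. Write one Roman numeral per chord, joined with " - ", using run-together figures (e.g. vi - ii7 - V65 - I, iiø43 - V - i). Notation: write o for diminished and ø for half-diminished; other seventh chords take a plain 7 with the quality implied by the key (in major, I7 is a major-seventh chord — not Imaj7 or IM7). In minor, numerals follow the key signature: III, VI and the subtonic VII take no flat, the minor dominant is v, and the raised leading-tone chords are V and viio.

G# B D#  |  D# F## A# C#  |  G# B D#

G#-B-D# has root G#, degree 1 in G# minor, so i.
D#-F##-A#-C#: root D# is the dominant; dominant seventh chord there is V7.
G#-B-D#: root G# is the tonic; minor triad there is i.

i - V7 - i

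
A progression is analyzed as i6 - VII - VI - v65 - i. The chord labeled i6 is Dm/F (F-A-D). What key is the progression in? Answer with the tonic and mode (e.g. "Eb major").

D minor

The chord Dm/F is a minor triad rooted on D; its label is i6.
If D is scale degree 1 and the mode makes that degree carry a minor triad, the tonic is D and the mode is minor.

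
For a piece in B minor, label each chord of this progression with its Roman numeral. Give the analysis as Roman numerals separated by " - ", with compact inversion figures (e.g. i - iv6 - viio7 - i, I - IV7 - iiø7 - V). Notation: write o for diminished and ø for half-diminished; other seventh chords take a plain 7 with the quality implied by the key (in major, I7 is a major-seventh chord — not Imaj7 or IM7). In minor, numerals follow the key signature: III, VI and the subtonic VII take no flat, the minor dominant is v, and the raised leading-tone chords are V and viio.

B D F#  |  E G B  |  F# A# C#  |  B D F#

B-D-F#: root B is the tonic; minor triad there is i.
E-G-B has root E, degree 4 in B minor, so iv.
F#-A#-C#: major triad on F# = scale degree 5 → V.
B-D-F#: minor triad on B = scale degree 1 → i.

i - iv - V - i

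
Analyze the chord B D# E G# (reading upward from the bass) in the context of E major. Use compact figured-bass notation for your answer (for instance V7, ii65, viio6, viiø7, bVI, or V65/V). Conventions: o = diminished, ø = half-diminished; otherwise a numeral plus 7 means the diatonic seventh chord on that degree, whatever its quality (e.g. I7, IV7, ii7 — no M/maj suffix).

The pitches E-G#-B-D# form a major seventh chord rooted on E.
E is scale degree 1 in E major, and a major seventh chord on that degree is written I7.
With B in the bass the chord is in second inversion, so the figured bass is 43.

I43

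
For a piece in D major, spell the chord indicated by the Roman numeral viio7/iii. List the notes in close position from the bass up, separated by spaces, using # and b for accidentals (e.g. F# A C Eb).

E# G# B D

viio7/iii is a secondary leading-tone chord. The target iii is F# in D major; the applied chord is rooted a semitone below, on E#.
Building a fully diminished seventh chord on E# gives E#-G#-B-D.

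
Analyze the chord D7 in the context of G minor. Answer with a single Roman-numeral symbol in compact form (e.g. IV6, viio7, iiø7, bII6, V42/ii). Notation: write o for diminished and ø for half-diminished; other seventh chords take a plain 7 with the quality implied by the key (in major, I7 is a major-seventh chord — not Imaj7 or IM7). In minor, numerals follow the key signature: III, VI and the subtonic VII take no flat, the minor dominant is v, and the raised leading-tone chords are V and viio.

V7

The pitches D-F#-A-C form a dominant seventh chord rooted on D.
In G minor, D is the dominant; the diatonic dominant seventh chord there is V7.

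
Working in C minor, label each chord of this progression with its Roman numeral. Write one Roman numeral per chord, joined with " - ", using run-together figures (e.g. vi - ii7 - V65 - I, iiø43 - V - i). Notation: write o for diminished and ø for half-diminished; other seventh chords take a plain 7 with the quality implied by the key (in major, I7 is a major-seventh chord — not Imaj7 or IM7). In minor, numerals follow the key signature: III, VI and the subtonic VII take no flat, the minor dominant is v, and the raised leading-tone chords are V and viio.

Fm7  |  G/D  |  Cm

iv7 - V64 - i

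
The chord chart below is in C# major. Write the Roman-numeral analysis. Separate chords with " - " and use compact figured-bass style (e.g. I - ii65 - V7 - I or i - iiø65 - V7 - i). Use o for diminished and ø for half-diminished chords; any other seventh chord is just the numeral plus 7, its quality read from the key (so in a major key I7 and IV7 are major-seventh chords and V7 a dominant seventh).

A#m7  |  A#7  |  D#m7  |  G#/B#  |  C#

vi7 - V7/ii - ii7 - V6 - I

A#m7: root A# is the submediant; minor seventh chord there is vi7.
A#7 is the secondary dominant of ii (dominant seventh chord on A#): V7/ii.
D#m7 has root D#, degree 2 in C# major, so ii7.
G#/B#: major triad on G# = scale degree 5 → V6.
C#: root C# is the tonic; major triad there is I.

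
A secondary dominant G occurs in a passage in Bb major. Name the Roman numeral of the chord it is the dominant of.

The chord is a major triad on G.
A dominant resolves down a perfect fifth: G → C. In Bb major, C is scale degree 2, i.e. ii.

ii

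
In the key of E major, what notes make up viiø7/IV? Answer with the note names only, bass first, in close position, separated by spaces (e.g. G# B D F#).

G# B D F#

viiø7/IV is a secondary leading-tone chord. The target IV is A in E major; the applied chord is rooted a semitone below, on G#.
Building a half-diminished seventh chord on G# gives G#-B-D-F#.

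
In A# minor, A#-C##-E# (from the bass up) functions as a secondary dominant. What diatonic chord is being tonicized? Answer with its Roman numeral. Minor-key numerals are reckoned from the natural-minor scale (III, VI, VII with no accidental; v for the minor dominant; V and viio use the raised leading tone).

The chord is a major triad on A#.
A dominant resolves down a perfect fifth: A# → D#. In A# minor, D# is scale degree 4, i.e. iv.

iv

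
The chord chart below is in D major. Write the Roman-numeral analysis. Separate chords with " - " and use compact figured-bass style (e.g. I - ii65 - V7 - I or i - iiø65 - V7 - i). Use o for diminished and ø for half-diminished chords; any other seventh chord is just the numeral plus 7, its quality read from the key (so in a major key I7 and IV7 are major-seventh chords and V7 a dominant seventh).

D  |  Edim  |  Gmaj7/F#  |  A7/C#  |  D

I - iio - IV42 - V65 - I

D: root D is the tonic; major triad there is I.
Edim is non-diatonic — iio, a mixture chord from D minor.
Gmaj7/F#: root G is the subdominant; major seventh chord there is IV42.
A7/C#: dominant seventh chord on A = scale degree 5 → V65.
D: major triad on D = scale degree 1 → I.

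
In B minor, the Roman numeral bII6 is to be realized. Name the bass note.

E

bII in B minor has root C; the chord is C-E-G.
The figure 6 means first inversion — the third is in the bass.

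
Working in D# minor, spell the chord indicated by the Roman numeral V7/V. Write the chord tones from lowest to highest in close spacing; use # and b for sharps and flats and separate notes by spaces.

V7/V is a secondary dominant — the dominant seventh of V. V in D# minor is A#, so the applied chord's root is E#, a perfect fifth above.
Building a dominant seventh chord on E# gives E#-G##-B#-D#.

E# G## B# D#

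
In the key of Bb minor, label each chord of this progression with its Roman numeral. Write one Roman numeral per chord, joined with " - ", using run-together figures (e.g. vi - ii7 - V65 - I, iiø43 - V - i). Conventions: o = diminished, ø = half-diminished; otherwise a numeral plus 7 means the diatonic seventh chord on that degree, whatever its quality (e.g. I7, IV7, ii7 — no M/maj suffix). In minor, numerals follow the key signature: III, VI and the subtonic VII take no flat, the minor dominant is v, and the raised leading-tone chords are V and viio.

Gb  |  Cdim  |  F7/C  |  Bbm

VI - iio - V43 - i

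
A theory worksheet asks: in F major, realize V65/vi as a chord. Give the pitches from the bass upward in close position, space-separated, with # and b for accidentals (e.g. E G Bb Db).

C# E G A

The slash means an applied dominant: we want the dominant of vi. In F major, vi is D minor, and its dominant is built on A.
Building a dominant seventh chord on A gives A-C#-E-G.
The figured bass 65 indicates first inversion, placing the third (C#) in the bass: C#-E-G-A.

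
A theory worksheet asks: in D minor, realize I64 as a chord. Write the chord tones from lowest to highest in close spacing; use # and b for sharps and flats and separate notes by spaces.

A D F#

Scale degree 1 in D minor is D; here the chord built on it is altered to a major triad. I64 is the major tonic (Picardy third), borrowed from the parallel major.
So the chord is D-F#-A.
With the 64 figure the chord is in second inversion; from the bass A upward in close position it reads A-D-F#.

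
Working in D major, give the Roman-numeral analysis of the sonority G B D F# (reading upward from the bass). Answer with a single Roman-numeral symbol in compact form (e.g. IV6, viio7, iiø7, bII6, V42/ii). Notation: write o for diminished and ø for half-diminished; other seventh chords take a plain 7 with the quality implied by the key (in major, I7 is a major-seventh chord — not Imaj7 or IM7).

IV7

Stacked in thirds the chord is G-B-D-F#: a major seventh chord on G.
G is scale degree 4 in D major, and a major seventh chord on that degree is written IV7.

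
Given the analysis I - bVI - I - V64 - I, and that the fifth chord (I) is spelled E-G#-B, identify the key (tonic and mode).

E major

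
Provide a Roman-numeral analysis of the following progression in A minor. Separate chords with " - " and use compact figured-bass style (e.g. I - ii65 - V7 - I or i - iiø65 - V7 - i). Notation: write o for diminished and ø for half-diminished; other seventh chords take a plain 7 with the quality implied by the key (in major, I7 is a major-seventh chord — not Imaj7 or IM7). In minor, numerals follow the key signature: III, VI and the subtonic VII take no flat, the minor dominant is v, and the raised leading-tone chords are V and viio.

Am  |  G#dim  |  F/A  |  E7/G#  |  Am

Am has root A, degree 1 in A minor, so i.
G#dim: diminished triad on G# = scale degree 7 → viio.
F/A: major triad on F = scale degree 6 → VI6.
E7/G#: root E is the dominant; dominant seventh chord there is V65.
Am: root A is the tonic; minor triad there is i.

i - viio - VI6 - V65 - i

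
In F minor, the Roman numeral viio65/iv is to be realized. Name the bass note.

C

The applied chord viio65/iv is rooted on A: A-C-Eb-Gb.
The figure 65 means first inversion — the third is in the bass.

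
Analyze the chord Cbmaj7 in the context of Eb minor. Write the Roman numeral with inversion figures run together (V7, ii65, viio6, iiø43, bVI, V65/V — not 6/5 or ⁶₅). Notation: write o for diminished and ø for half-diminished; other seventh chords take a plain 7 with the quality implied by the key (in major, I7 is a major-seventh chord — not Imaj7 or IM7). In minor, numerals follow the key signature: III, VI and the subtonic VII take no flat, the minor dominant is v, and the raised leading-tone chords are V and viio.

VI7

The pitches Cb-Eb-Gb-Bb form a major seventh chord rooted on Cb.
In Eb minor, Cb is the submediant; the diatonic major seventh chord there is VI7.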